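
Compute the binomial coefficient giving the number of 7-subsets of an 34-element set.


C(n,k) = n! / (k!(n-k)!)
C(34,7) = 34! / (7!27!)
= 5379616

C(34,7) = 5379616


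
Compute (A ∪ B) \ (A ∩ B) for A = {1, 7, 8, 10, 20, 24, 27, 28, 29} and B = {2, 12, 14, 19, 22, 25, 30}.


A △ B = (A \ B) ∪ (B \ A) = elements in exactly one of A or B
A \ B = {1, 7, 8, 10, 20, 24, 27, 28, 29}
B \ A = {2, 12, 14, 19, 22, 25, 30}
A △ B = {1, 2, 7, 8, 10, 12, 14, 19, 20, 22, 24, 25, 27, 28, 29, 30}

A △ B = {1, 2, 7, 8, 10, 12, 14, 19, 20, 22, 24, 25, 27, 28, 29, 30}


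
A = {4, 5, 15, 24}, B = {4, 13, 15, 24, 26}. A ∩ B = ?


A ∩ B = elements in both A and B
A = {4, 5, 15, 24}
B = {4, 13, 15, 24, 26}
A ∩ B = {4, 15, 24}

A ∩ B = {4, 15, 24}


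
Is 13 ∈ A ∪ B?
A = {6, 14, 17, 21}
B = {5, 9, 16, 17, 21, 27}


A = {6, 14, 17, 21}, B = {5, 9, 16, 17, 21, 27}
A ∪ B = all elements in A or B
A ∪ B = {5, 6, 9, 14, 16, 17, 21, 27}
Checking if 13 ∈ A ∪ B
13 is not in A ∪ B → False

13 ∉ A ∪ B


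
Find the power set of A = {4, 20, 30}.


|A| = 3, so |P(A)| = 2^3 = 8
Enumerate subsets by cardinality (0 to 3):
∅, {4}, {20}, {30}, {4, 20}, {4, 30}, {20, 30}, {4, 20, 30}

P(A) has 8 subsets: ∅, {4}, {20}, {30}, {4, 20}, {4, 30}, {20, 30}, {4, 20, 30}


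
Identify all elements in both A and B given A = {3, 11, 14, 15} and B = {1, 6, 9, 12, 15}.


A = {3, 11, 14, 15}
B = {1, 6, 9, 12, 15}
Region: in both A and B
Elements: {15}

Elements in both A and B: {15}


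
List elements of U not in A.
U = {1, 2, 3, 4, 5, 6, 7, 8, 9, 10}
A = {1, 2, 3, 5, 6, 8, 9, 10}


Aᶜ = U \ A = elements in U but not in A
U = {1, 2, 3, 4, 5, 6, 7, 8, 9, 10}
A = {1, 2, 3, 5, 6, 8, 9, 10}
Aᶜ = {4, 7}

Aᶜ = {4, 7}


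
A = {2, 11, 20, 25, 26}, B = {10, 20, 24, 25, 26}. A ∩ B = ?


A ∩ B = elements in both A and B
A = {2, 11, 20, 25, 26}
B = {10, 20, 24, 25, 26}
A ∩ B = {20, 25, 26}

A ∩ B = {20, 25, 26}


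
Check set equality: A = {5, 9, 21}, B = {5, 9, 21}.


Two sets are equal iff they have exactly the same elements.
A = {5, 9, 21}
B = {5, 9, 21}
Same elements → A = B

Yes, A = B


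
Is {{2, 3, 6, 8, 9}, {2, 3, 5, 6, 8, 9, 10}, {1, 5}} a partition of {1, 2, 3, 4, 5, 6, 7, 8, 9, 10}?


A partition requires: (1) non-empty parts, (2) pairwise disjoint, (3) union = U
Parts: {2, 3, 6, 8, 9}, {2, 3, 5, 6, 8, 9, 10}, {1, 5}
Union of parts: {1, 2, 3, 5, 6, 8, 9, 10}
U = {1, 2, 3, 4, 5, 6, 7, 8, 9, 10}
All non-empty? True
Pairwise disjoint? False
Covers U? False

No, not a valid partition


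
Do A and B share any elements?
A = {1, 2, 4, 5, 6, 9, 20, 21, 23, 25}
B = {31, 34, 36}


Disjoint means A ∩ B = ∅.
A ∩ B = ∅
A ∩ B = ∅, so A and B are disjoint.

No — A and B share no elements (A ∩ B = ∅), so they are disjoint


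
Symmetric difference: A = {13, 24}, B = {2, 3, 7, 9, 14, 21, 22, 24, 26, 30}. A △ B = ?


A △ B = (A \ B) ∪ (B \ A) = elements in exactly one of A or B
A \ B = {13}
B \ A = {2, 3, 7, 9, 14, 21, 22, 26, 30}
A △ B = {2, 3, 7, 9, 13, 14, 21, 22, 26, 30}

A △ B = {2, 3, 7, 9, 13, 14, 21, 22, 26, 30}


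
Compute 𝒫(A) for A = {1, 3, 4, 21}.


|A| = 4, so |P(A)| = 2^4 = 16
Enumerate subsets by cardinality (0 to 4):
∅, {1}, {3}, {4}, {21}, {1, 3}, {1, 4}, {1, 21}, {3, 4}, {3, 21}, {4, 21}, {1, 3, 4}, {1, 3, 21}, {1, 4, 21}, {3, 4, 21}, {1, 3, 4, 21}

P(A) has 16 subsets: ∅, {1}, {3}, {4}, {21}, {1, 3}, {1, 4}, {1, 21}, {3, 4}, {3, 21}, {4, 21}, {1, 3, 4}, {1, 3, 21}, {1, 4, 21}, {3, 4, 21}, {1, 3, 4, 21}


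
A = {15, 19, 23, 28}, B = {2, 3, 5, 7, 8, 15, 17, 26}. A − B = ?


A \ B = elements in A but not in B
A = {15, 19, 23, 28}
B = {2, 3, 5, 7, 8, 15, 17, 26}
Remove from A any elements in B
A \ B = {19, 23, 28}

A \ B = {19, 23, 28}


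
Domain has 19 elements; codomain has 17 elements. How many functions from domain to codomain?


Each of |A| = 19 inputs maps to any of |B| = 17 outputs.
# functions = |B|^|A| = 17^19
= 239072435685151324847153

Number of functions = 239072435685151324847153


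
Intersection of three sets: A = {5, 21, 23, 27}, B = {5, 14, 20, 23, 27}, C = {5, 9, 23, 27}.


A ∩ B = {5, 23, 27}
(A ∩ B) ∩ C = {5, 23, 27}

A ∩ B ∩ C = {5, 23, 27}


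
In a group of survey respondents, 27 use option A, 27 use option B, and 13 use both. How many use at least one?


|A ∪ B| = |A| + |B| - |A ∩ B|
= 27 + 27 - 13
= 41

|A ∪ B| = 41


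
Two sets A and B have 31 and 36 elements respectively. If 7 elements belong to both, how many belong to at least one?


|A ∪ B| = |A| + |B| - |A ∩ B|
= 31 + 36 - 7
= 60

|A ∪ B| = 60


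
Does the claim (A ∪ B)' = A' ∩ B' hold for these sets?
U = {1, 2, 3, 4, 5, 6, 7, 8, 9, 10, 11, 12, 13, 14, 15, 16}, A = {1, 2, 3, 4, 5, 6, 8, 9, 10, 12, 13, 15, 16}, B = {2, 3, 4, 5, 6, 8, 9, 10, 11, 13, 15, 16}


LHS: A ∪ B = {1, 2, 3, 4, 5, 6, 8, 9, 10, 11, 12, 13, 15, 16}
(A ∪ B)' = U \ (A ∪ B) = {7, 14}
A' = {7, 11, 14}, B' = {1, 7, 12, 14}
Claimed RHS: A' ∩ B' = {7, 14}
Identity is VALID: LHS = RHS = {7, 14} ✓

Identity is valid. (A ∪ B)' = A' ∩ B' = {7, 14}


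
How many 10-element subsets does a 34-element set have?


C(n,k) = n! / (k!(n-k)!)
C(34,10) = 34! / (10!24!)
= 131128140

C(34,10) = 131128140


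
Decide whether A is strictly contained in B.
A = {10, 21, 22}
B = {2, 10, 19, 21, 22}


A ⊂ B requires: A ⊆ B AND A ≠ B.
A ⊆ B? Yes
A = B? No
A ⊂ B: Yes (A is a proper subset of B)

Yes, A ⊂ B


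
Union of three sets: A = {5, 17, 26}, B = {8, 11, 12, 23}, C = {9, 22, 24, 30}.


A ∪ B = {5, 8, 11, 12, 17, 23, 26}
(A ∪ B) ∪ C = {5, 8, 9, 11, 12, 17, 22, 23, 24, 26, 30}

A ∪ B ∪ C = {5, 8, 9, 11, 12, 17, 22, 23, 24, 26, 30}


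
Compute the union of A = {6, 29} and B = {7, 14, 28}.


A ∪ B = all elements in A or B (or both)
A = {6, 29}
B = {7, 14, 28}
A ∪ B = {6, 7, 14, 28, 29}

A ∪ B = {6, 7, 14, 28, 29}


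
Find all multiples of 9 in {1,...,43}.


Checking each candidate:
Condition: multiples of 9 in {1,...,43}
Result = {9, 18, 27, 36}

{9, 18, 27, 36}


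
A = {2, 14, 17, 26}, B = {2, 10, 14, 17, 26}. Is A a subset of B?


A ⊆ B means every element of A is in B.
All elements of A are in B.
So A ⊆ B.

Yes, A ⊆ B


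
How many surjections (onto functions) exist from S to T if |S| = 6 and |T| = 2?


n = |S| = 6, k = |T| = 2. Surjections via inclusion-exclusion:
S(n,k) = Σ(-1)^i × C(k,i) × (k-i)^n, i=0 to k
i=0: (-1)^0×C(2,0)×2^6 = 64
i=1: (-1)^1×C(2,1)×1^6 = -2
i=2: (-1)^2×C(2,2)×0^6 = 0
Total = 62

Number of surjections = 62


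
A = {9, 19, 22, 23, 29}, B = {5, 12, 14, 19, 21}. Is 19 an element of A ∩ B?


A = {9, 19, 22, 23, 29}, B = {5, 12, 14, 19, 21}
A ∩ B = elements in both A and B
A ∩ B = {19}
Checking if 19 ∈ A ∩ B
19 is in A ∩ B → True

19 ∈ A ∩ B


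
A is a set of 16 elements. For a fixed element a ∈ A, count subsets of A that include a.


Subsets of A containing a correspond to subsets of A \ {a}, which has 15 elements.
Count = 2^(n-1) = 2^15
= 32768

Number of subsets containing a = 32768


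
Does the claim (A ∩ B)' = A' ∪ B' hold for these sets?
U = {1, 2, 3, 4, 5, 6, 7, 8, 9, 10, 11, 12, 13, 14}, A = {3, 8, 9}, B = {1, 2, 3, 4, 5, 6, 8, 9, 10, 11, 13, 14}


LHS: A ∩ B = {3, 8, 9}
(A ∩ B)' = U \ (A ∩ B) = {1, 2, 4, 5, 6, 7, 10, 11, 12, 13, 14}
A' = {1, 2, 4, 5, 6, 7, 10, 11, 12, 13, 14}, B' = {7, 12}
Claimed RHS: A' ∪ B' = {1, 2, 4, 5, 6, 7, 10, 11, 12, 13, 14}
Identity is VALID: LHS = RHS = {1, 2, 4, 5, 6, 7, 10, 11, 12, 13, 14} ✓

Identity is valid. (A ∩ B)' = A' ∪ B' = {1, 2, 4, 5, 6, 7, 10, 11, 12, 13, 14}


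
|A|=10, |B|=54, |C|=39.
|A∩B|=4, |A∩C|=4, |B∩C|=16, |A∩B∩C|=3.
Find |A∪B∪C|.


|A∪B∪C| = |A|+|B|+|C| - |A∩B|-|A∩C|-|B∩C| + |A∩B∩C|
= 10+54+39 - 4-4-16 + 3
= 103 - 24 + 3
= 82

|A ∪ B ∪ C| = 82


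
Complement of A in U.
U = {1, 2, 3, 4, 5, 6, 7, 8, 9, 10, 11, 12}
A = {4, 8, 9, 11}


Aᶜ = U \ A = elements in U but not in A
U = {1, 2, 3, 4, 5, 6, 7, 8, 9, 10, 11, 12}
A = {4, 8, 9, 11}
Aᶜ = {1, 2, 3, 5, 6, 7, 10, 12}

Aᶜ = {1, 2, 3, 5, 6, 7, 10, 12}


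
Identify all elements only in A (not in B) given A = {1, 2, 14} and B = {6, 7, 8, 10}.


A = {1, 2, 14}
B = {6, 7, 8, 10}
Region: only in A (not in B)
Elements: {1, 2, 14}

Elements only in A (not in B): {1, 2, 14}


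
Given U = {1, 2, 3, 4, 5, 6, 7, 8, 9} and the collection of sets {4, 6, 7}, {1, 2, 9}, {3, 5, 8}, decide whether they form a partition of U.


A partition requires: (1) non-empty parts, (2) pairwise disjoint, (3) union = U
Parts: {4, 6, 7}, {1, 2, 9}, {3, 5, 8}
Union of parts: {1, 2, 3, 4, 5, 6, 7, 8, 9}
U = {1, 2, 3, 4, 5, 6, 7, 8, 9}
All non-empty? True
Pairwise disjoint? True
Covers U? True

Yes, valid partition


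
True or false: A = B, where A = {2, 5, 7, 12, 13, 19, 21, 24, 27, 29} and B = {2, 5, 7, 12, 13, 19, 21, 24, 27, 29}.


Two sets are equal iff they have exactly the same elements.
A = {2, 5, 7, 12, 13, 19, 21, 24, 27, 29}
B = {2, 5, 7, 12, 13, 19, 21, 24, 27, 29}
Same elements → A = B

Yes, A = B


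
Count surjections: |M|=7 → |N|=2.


n = |M| = 7, k = |N| = 2. Surjections via inclusion-exclusion:
S(n,k) = Σ(-1)^i × C(k,i) × (k-i)^n, i=0 to k
i=0: (-1)^0×C(2,0)×2^7 = 128
i=1: (-1)^1×C(2,1)×1^7 = -2
i=2: (-1)^2×C(2,2)×0^7 = 0
Total = 126

Number of surjections = 126


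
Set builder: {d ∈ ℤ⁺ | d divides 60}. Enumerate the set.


Checking each candidate:
Condition: positive divisors of 60
Result = {1, 2, 3, 4, 5, 6, 10, 12, 15, 20, 30, 60}

{1, 2, 3, 4, 5, 6, 10, 12, 15, 20, 30, 60}


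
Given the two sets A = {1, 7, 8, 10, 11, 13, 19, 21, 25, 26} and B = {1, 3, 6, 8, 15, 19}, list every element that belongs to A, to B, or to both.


A ∪ B = all elements in A or B (or both)
A = {1, 7, 8, 10, 11, 13, 19, 21, 25, 26}
B = {1, 3, 6, 8, 15, 19}
A ∪ B = {1, 3, 6, 7, 8, 10, 11, 13, 15, 19, 21, 25, 26}

A ∪ B = {1, 3, 6, 7, 8, 10, 11, 13, 15, 19, 21, 25, 26}


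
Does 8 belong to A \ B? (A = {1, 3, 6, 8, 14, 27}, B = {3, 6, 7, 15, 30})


A = {1, 3, 6, 8, 14, 27}, B = {3, 6, 7, 15, 30}
A \ B = elements in A but not in B
A \ B = {1, 8, 14, 27}
Checking if 8 ∈ A \ B
8 is in A \ B → True

8 ∈ A \ B


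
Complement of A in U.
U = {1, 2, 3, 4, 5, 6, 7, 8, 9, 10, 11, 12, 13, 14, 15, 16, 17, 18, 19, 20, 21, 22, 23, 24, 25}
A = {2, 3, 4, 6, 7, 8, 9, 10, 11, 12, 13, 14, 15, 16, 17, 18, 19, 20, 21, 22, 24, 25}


Aᶜ = U \ A = elements in U but not in A
U = {1, 2, 3, 4, 5, 6, 7, 8, 9, 10, 11, 12, 13, 14, 15, 16, 17, 18, 19, 20, 21, 22, 23, 24, 25}
A = {2, 3, 4, 6, 7, 8, 9, 10, 11, 12, 13, 14, 15, 16, 17, 18, 19, 20, 21, 22, 24, 25}
Aᶜ = {1, 5, 23}

Aᶜ = {1, 5, 23}


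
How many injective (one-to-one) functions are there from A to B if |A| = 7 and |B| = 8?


An injection sends each of |A| = 7 inputs to a distinct output in B.
# injections = |B|·(|B|-1)·…·(|B|-|A|+1) = 8! / (8 - 7)!
= 8 × 7 × 6 × 5 × 4 × 3 × 2
= 40320

Number of injections = 40320


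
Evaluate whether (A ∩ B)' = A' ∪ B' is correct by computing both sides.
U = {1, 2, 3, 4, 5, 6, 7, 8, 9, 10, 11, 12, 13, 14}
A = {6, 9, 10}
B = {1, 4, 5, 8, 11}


LHS: A ∩ B = ∅
(A ∩ B)' = U \ (A ∩ B) = {1, 2, 3, 4, 5, 6, 7, 8, 9, 10, 11, 12, 13, 14}
A' = {1, 2, 3, 4, 5, 7, 8, 11, 12, 13, 14}, B' = {2, 3, 6, 7, 9, 10, 12, 13, 14}
Claimed RHS: A' ∪ B' = {1, 2, 3, 4, 5, 6, 7, 8, 9, 10, 11, 12, 13, 14}
Identity is VALID: LHS = RHS = {1, 2, 3, 4, 5, 6, 7, 8, 9, 10, 11, 12, 13, 14} ✓

Identity is valid. (A ∩ B)' = A' ∪ B' = {1, 2, 3, 4, 5, 6, 7, 8, 9, 10, 11, 12, 13, 14}


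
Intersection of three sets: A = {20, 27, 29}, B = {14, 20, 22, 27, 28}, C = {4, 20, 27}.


A ∩ B = {20, 27}
(A ∩ B) ∩ C = {20, 27}

A ∩ B ∩ C = {20, 27}


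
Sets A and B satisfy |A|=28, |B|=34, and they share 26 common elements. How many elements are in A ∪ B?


|A ∪ B| = |A| + |B| - |A ∩ B|
= 28 + 34 - 26
= 36

|A ∪ B| = 36


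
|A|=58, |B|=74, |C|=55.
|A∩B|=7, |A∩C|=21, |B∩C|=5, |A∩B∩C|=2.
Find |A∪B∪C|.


|A∪B∪C| = |A|+|B|+|C| - |A∩B|-|A∩C|-|B∩C| + |A∩B∩C|
= 58+74+55 - 7-21-5 + 2
= 187 - 33 + 2
= 156

|A ∪ B ∪ C| = 156


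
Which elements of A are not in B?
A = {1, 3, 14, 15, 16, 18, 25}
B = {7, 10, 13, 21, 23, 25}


A \ B = elements in A but not in B
A = {1, 3, 14, 15, 16, 18, 25}
B = {7, 10, 13, 21, 23, 25}
Remove from A any elements in B
A \ B = {1, 3, 14, 15, 16, 18}

A \ B = {1, 3, 14, 15, 16, 18}


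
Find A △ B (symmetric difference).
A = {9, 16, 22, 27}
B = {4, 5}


A △ B = (A \ B) ∪ (B \ A) = elements in exactly one of A or B
A \ B = {9, 16, 22, 27}
B \ A = {4, 5}
A △ B = {4, 5, 9, 16, 22, 27}

A △ B = {4, 5, 9, 16, 22, 27}


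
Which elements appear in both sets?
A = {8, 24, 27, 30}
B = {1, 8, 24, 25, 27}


A ∩ B = elements in both A and B
A = {8, 24, 27, 30}
B = {1, 8, 24, 25, 27}
A ∩ B = {8, 24, 27}

A ∩ B = {8, 24, 27}


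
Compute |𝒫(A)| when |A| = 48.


Number of subsets = 2^n
= 2^48
= 281474976710656

|P(A)| = 281474976710656


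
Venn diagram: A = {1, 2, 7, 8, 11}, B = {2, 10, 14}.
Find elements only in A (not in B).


A = {1, 2, 7, 8, 11}
B = {2, 10, 14}
Region: only in A (not in B)
Elements: {1, 7, 8, 11}

Elements only in A (not in B): {1, 7, 8, 11}


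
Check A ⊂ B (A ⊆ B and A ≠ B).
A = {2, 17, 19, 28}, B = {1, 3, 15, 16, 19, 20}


A ⊂ B requires: A ⊆ B AND A ≠ B.
A ⊆ B? No
A ⊄ B, so A is not a proper subset.

No, A is not a proper subset of B


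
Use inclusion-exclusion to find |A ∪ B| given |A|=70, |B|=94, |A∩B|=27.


|A ∪ B| = |A| + |B| - |A ∩ B|
= 70 + 94 - 27
= 137

|A ∪ B| = 137


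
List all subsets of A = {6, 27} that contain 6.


A subset of A contains 6 iff the remaining 1 elements form any subset of A \ {6}.
Count: 2^(n-1) = 2^1 = 2
Subsets containing 6: {6}, {6, 27}

Subsets containing 6 (2 total): {6}, {6, 27}


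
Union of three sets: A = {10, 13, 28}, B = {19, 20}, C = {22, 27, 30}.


A ∪ B = {10, 13, 19, 20, 28}
(A ∪ B) ∪ C = {10, 13, 19, 20, 22, 27, 28, 30}

A ∪ B ∪ C = {10, 13, 19, 20, 22, 27, 28, 30}


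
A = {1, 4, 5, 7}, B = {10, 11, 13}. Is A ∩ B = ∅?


Disjoint means A ∩ B = ∅.
A ∩ B = ∅
A ∩ B = ∅, so A and B are disjoint.

Yes, A and B are disjoint


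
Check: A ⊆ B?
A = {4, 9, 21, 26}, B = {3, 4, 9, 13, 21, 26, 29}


A ⊆ B means every element of A is in B.
All elements of A are in B.
So A ⊆ B.

Yes, A ⊆ B


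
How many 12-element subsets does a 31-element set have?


C(n,k) = n! / (k!(n-k)!)
C(31,12) = 31! / (12!19!)
= 141120525

C(31,12) = 141120525


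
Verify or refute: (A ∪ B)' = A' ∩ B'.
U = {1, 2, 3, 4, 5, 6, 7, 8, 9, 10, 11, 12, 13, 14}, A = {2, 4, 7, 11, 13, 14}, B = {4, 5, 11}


LHS: A ∪ B = {2, 4, 5, 7, 11, 13, 14}
(A ∪ B)' = U \ (A ∪ B) = {1, 3, 6, 8, 9, 10, 12}
A' = {1, 3, 5, 6, 8, 9, 10, 12}, B' = {1, 2, 3, 6, 7, 8, 9, 10, 12, 13, 14}
Claimed RHS: A' ∩ B' = {1, 3, 6, 8, 9, 10, 12}
Identity is VALID: LHS = RHS = {1, 3, 6, 8, 9, 10, 12} ✓

Identity is valid. (A ∪ B)' = A' ∩ B' = {1, 3, 6, 8, 9, 10, 12}


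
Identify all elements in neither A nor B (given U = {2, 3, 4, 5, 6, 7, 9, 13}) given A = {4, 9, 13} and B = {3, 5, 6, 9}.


A = {4, 9, 13}
B = {3, 5, 6, 9}
Region: in neither A nor B (given U = {2, 3, 4, 5, 6, 7, 9, 13})
Elements: {2, 7}

Elements in neither A nor B (given U = {2, 3, 4, 5, 6, 7, 9, 13}): {2, 7}


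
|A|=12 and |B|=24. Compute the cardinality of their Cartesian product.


|A × B| = |A| × |B|
= 12 × 24
= 288

|A × B| = 288


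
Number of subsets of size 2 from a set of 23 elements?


C(n,k) = n! / (k!(n-k)!)
C(23,2) = 23! / (2!21!)
= 253

C(23,2) = 253


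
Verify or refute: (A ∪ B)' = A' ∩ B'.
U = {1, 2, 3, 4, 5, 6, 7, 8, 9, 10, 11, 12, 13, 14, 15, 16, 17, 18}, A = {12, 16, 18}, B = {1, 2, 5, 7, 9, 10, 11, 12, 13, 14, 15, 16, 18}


LHS: A ∪ B = {1, 2, 5, 7, 9, 10, 11, 12, 13, 14, 15, 16, 18}
(A ∪ B)' = U \ (A ∪ B) = {3, 4, 6, 8, 17}
A' = {1, 2, 3, 4, 5, 6, 7, 8, 9, 10, 11, 13, 14, 15, 17}, B' = {3, 4, 6, 8, 17}
Claimed RHS: A' ∩ B' = {3, 4, 6, 8, 17}
Identity is VALID: LHS = RHS = {3, 4, 6, 8, 17} ✓

Identity is valid. (A ∪ B)' = A' ∩ B' = {3, 4, 6, 8, 17}


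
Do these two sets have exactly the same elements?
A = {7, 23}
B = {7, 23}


Two sets are equal iff they have exactly the same elements.
A = {7, 23}
B = {7, 23}
Same elements → A = B

Yes, A = B


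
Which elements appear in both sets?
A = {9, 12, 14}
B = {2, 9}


A ∩ B = elements in both A and B
A = {9, 12, 14}
B = {2, 9}
A ∩ B = {9}

A ∩ B = {9}


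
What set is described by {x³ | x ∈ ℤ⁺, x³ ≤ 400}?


Checking each candidate:
Condition: positive perfect cubes ≤ 400
Result = {1, 8, 27, 64, 125, 216, 343}

{1, 8, 27, 64, 125, 216, 343}


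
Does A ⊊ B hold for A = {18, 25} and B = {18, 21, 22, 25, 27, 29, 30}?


A ⊂ B requires: A ⊆ B AND A ≠ B.
A ⊆ B? Yes
A = B? No
A ⊂ B: Yes (A is a proper subset of B)

Yes, A ⊂ B


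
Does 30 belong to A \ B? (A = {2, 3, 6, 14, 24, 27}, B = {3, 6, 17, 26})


A = {2, 3, 6, 14, 24, 27}, B = {3, 6, 17, 26}
A \ B = elements in A but not in B
A \ B = {2, 14, 24, 27}
Checking if 30 ∈ A \ B
30 is not in A \ B → False

30 ∉ A \ B


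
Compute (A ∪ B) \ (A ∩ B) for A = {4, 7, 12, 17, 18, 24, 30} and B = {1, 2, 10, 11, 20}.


A △ B = (A \ B) ∪ (B \ A) = elements in exactly one of A or B
A \ B = {4, 7, 12, 17, 18, 24, 30}
B \ A = {1, 2, 10, 11, 20}
A △ B = {1, 2, 4, 7, 10, 11, 12, 17, 18, 20, 24, 30}

A △ B = {1, 2, 4, 7, 10, 11, 12, 17, 18, 20, 24, 30}


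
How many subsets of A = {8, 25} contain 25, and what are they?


A subset of A contains 25 iff the remaining 1 elements form any subset of A \ {25}.
Count: 2^(n-1) = 2^1 = 2
Subsets containing 25: {25}, {8, 25}

Subsets containing 25 (2 total): {25}, {8, 25}


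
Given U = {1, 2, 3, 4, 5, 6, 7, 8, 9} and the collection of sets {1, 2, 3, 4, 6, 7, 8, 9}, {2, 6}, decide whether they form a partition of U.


A partition requires: (1) non-empty parts, (2) pairwise disjoint, (3) union = U
Parts: {1, 2, 3, 4, 6, 7, 8, 9}, {2, 6}
Union of parts: {1, 2, 3, 4, 6, 7, 8, 9}
U = {1, 2, 3, 4, 5, 6, 7, 8, 9}
All non-empty? True
Pairwise disjoint? False
Covers U? False

No, not a valid partition


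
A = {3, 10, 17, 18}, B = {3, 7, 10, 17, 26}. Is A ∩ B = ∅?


Disjoint means A ∩ B = ∅.
A ∩ B = {3, 10, 17}
A ∩ B ≠ ∅, so A and B are NOT disjoint.

No, A and B are not disjoint (A ∩ B = {3, 10, 17})


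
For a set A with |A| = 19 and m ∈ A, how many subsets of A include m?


Subsets of A containing m correspond to subsets of A \ {m}, which has 18 elements.
Count = 2^(n-1) = 2^18
= 262144

Number of subsets containing m = 262144


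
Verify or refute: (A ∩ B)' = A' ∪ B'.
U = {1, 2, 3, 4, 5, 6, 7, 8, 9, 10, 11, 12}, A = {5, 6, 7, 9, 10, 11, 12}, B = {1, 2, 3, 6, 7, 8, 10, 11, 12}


LHS: A ∩ B = {6, 7, 10, 11, 12}
(A ∩ B)' = U \ (A ∩ B) = {1, 2, 3, 4, 5, 8, 9}
A' = {1, 2, 3, 4, 8}, B' = {4, 5, 9}
Claimed RHS: A' ∪ B' = {1, 2, 3, 4, 5, 8, 9}
Identity is VALID: LHS = RHS = {1, 2, 3, 4, 5, 8, 9} ✓

Identity is valid. (A ∩ B)' = A' ∪ B' = {1, 2, 3, 4, 5, 8, 9}


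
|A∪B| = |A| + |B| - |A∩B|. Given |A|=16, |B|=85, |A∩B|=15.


|A ∪ B| = |A| + |B| - |A ∩ B|
= 16 + 85 - 15
= 86

|A ∪ B| = 86


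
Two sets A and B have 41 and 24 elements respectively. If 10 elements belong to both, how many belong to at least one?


|A ∪ B| = |A| + |B| - |A ∩ B|
= 41 + 24 - 10
= 55

|A ∪ B| = 55


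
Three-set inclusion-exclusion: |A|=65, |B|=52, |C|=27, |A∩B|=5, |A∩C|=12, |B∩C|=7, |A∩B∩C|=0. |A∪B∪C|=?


|A∪B∪C| = |A|+|B|+|C| - |A∩B|-|A∩C|-|B∩C| + |A∩B∩C|
= 65+52+27 - 5-12-7 + 0
= 144 - 24 + 0
= 120

|A ∪ B ∪ C| = 120


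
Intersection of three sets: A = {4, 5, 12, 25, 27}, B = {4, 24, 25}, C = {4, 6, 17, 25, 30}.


A ∩ B = {4, 25}
(A ∩ B) ∩ C = {4, 25}

A ∩ B ∩ C = {4, 25}


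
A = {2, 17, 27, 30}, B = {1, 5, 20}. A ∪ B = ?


A ∪ B = all elements in A or B (or both)
A = {2, 17, 27, 30}
B = {1, 5, 20}
A ∪ B = {1, 2, 5, 17, 20, 27, 30}

A ∪ B = {1, 2, 5, 17, 20, 27, 30}


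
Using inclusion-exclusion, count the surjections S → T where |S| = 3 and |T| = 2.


n = |S| = 3, k = |T| = 2. Surjections via inclusion-exclusion:
S(n,k) = Σ(-1)^i × C(k,i) × (k-i)^n, i=0 to k
i=0: (-1)^0×C(2,0)×2^3 = 8
i=1: (-1)^1×C(2,1)×1^3 = -2
i=2: (-1)^2×C(2,2)×0^3 = 0
Total = 6

Number of surjections = 6


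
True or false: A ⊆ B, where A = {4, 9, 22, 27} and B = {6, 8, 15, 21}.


A ⊆ B means every element of A is in B.
Elements in A not in B: {4, 9, 22, 27}
So A ⊄ B.

No, A ⊄ B


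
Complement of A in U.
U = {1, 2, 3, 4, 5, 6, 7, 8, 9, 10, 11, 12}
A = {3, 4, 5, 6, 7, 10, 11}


Aᶜ = U \ A = elements in U but not in A
U = {1, 2, 3, 4, 5, 6, 7, 8, 9, 10, 11, 12}
A = {3, 4, 5, 6, 7, 10, 11}
Aᶜ = {1, 2, 8, 9, 12}

Aᶜ = {1, 2, 8, 9, 12}


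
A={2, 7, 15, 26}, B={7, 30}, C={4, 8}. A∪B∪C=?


A ∪ B = {2, 7, 15, 26, 30}
(A ∪ B) ∪ C = {2, 4, 7, 8, 15, 26, 30}

A ∪ B ∪ C = {2, 4, 7, 8, 15, 26, 30}


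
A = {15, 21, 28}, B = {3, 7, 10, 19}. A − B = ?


A \ B = elements in A but not in B
A = {15, 21, 28}
B = {3, 7, 10, 19}
Remove from A any elements in B
A \ B = {15, 21, 28}

A \ B = {15, 21, 28}


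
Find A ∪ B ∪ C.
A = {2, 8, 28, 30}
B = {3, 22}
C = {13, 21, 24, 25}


A ∪ B = {2, 3, 8, 22, 28, 30}
(A ∪ B) ∪ C = {2, 3, 8, 13, 21, 22, 24, 25, 28, 30}

A ∪ B ∪ C = {2, 3, 8, 13, 21, 22, 24, 25, 28, 30}


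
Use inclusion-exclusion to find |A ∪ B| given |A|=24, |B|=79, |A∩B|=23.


|A ∪ B| = |A| + |B| - |A ∩ B|
= 24 + 79 - 23
= 80

|A ∪ B| = 80


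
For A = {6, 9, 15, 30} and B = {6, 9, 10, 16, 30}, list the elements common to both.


A ∩ B = elements in both A and B
A = {6, 9, 15, 30}
B = {6, 9, 10, 16, 30}
A ∩ B = {6, 9, 30}

A ∩ B = {6, 9, 30}


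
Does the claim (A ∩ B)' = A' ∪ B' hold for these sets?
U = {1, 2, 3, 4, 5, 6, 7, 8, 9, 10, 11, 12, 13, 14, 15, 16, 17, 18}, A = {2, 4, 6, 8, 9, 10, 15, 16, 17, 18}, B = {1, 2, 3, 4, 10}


LHS: A ∩ B = {2, 4, 10}
(A ∩ B)' = U \ (A ∩ B) = {1, 3, 5, 6, 7, 8, 9, 11, 12, 13, 14, 15, 16, 17, 18}
A' = {1, 3, 5, 7, 11, 12, 13, 14}, B' = {5, 6, 7, 8, 9, 11, 12, 13, 14, 15, 16, 17, 18}
Claimed RHS: A' ∪ B' = {1, 3, 5, 6, 7, 8, 9, 11, 12, 13, 14, 15, 16, 17, 18}
Identity is VALID: LHS = RHS = {1, 3, 5, 6, 7, 8, 9, 11, 12, 13, 14, 15, 16, 17, 18} ✓

Identity is valid. (A ∩ B)' = A' ∪ B' = {1, 3, 5, 6, 7, 8, 9, 11, 12, 13, 14, 15, 16, 17, 18}


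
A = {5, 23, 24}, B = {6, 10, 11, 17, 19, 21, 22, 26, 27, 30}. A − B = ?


A \ B = elements in A but not in B
A = {5, 23, 24}
B = {6, 10, 11, 17, 19, 21, 22, 26, 27, 30}
Remove from A any elements in B
A \ B = {5, 23, 24}

A \ B = {5, 23, 24}


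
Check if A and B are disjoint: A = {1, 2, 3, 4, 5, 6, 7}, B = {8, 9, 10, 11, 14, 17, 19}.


Disjoint means A ∩ B = ∅.
A ∩ B = ∅
A ∩ B = ∅, so A and B are disjoint.

Yes, A and B are disjoint


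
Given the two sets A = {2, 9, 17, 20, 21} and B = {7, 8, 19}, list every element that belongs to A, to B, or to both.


A ∪ B = all elements in A or B (or both)
A = {2, 9, 17, 20, 21}
B = {7, 8, 19}
A ∪ B = {2, 7, 8, 9, 17, 19, 20, 21}

A ∪ B = {2, 7, 8, 9, 17, 19, 20, 21}


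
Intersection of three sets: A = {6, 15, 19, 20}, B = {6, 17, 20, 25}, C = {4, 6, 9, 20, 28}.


A ∩ B = {6, 20}
(A ∩ B) ∩ C = {6, 20}

A ∩ B ∩ C = {6, 20}


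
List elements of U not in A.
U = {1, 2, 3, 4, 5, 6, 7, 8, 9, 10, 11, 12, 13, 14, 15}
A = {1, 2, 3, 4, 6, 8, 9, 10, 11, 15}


Aᶜ = U \ A = elements in U but not in A
U = {1, 2, 3, 4, 5, 6, 7, 8, 9, 10, 11, 12, 13, 14, 15}
A = {1, 2, 3, 4, 6, 8, 9, 10, 11, 15}
Aᶜ = {5, 7, 12, 13, 14}

Aᶜ = {5, 7, 12, 13, 14}


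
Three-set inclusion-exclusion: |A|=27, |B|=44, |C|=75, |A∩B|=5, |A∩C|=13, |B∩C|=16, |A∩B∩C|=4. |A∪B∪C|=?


|A∪B∪C| = |A|+|B|+|C| - |A∩B|-|A∩C|-|B∩C| + |A∩B∩C|
= 27+44+75 - 5-13-16 + 4
= 146 - 34 + 4
= 116

|A ∪ B ∪ C| = 116


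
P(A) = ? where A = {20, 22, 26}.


|A| = 3, so |P(A)| = 2^3 = 8
Enumerate subsets by cardinality (0 to 3):
∅, {20}, {22}, {26}, {20, 22}, {20, 26}, {22, 26}, {20, 22, 26}

P(A) has 8 subsets: ∅, {20}, {22}, {26}, {20, 22}, {20, 26}, {22, 26}, {20, 22, 26}


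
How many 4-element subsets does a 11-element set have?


C(n,k) = n! / (k!(n-k)!)
C(11,4) = 11! / (4!7!)
= 330

C(11,4) = 330


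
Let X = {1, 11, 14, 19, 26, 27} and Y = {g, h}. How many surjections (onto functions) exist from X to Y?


n = |X| = 6, k = |Y| = 2. Surjections via inclusion-exclusion:
S(n,k) = Σ(-1)^i × C(k,i) × (k-i)^n, i=0 to k
i=0: (-1)^0×C(2,0)×2^6 = 64
i=1: (-1)^1×C(2,1)×1^6 = -2
i=2: (-1)^2×C(2,2)×0^6 = 0
Total = 62

Number of surjections = 62


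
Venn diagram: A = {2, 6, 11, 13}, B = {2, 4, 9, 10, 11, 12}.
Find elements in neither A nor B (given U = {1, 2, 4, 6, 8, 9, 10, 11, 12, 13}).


A = {2, 6, 11, 13}
B = {2, 4, 9, 10, 11, 12}
Region: in neither A nor B (given U = {1, 2, 4, 6, 8, 9, 10, 11, 12, 13})
Elements: {1, 8}

Elements in neither A nor B (given U = {1, 2, 4, 6, 8, 9, 10, 11, 12, 13}): {1, 8}


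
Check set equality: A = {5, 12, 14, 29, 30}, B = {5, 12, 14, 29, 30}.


Two sets are equal iff they have exactly the same elements.
A = {5, 12, 14, 29, 30}
B = {5, 12, 14, 29, 30}
Same elements → A = B

Yes, A = B


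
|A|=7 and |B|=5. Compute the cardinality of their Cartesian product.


|A × B| = |A| × |B|
= 7 × 5
= 35

|A × B| = 35


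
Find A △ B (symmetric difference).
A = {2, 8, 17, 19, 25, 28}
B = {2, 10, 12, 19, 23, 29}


A △ B = (A \ B) ∪ (B \ A) = elements in exactly one of A or B
A \ B = {8, 17, 25, 28}
B \ A = {10, 12, 23, 29}
A △ B = {8, 10, 12, 17, 23, 25, 28, 29}

A △ B = {8, 10, 12, 17, 23, 25, 28, 29}


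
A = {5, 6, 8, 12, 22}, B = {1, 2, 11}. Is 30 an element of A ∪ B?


A = {5, 6, 8, 12, 22}, B = {1, 2, 11}
A ∪ B = all elements in A or B
A ∪ B = {1, 2, 5, 6, 8, 11, 12, 22}
Checking if 30 ∈ A ∪ B
30 is not in A ∪ B → False

30 ∉ A ∪ B


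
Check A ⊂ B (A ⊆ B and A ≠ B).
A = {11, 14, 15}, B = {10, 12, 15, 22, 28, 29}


A ⊂ B requires: A ⊆ B AND A ≠ B.
A ⊆ B? No
A ⊄ B, so A is not a proper subset.

No, A is not a proper subset of B


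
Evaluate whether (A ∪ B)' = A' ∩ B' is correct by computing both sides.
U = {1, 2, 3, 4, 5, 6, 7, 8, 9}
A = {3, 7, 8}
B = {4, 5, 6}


LHS: A ∪ B = {3, 4, 5, 6, 7, 8}
(A ∪ B)' = U \ (A ∪ B) = {1, 2, 9}
A' = {1, 2, 4, 5, 6, 9}, B' = {1, 2, 3, 7, 8, 9}
Claimed RHS: A' ∩ B' = {1, 2, 9}
Identity is VALID: LHS = RHS = {1, 2, 9} ✓

Identity is valid. (A ∪ B)' = A' ∩ B' = {1, 2, 9}


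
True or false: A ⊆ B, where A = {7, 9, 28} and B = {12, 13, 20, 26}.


A ⊆ B means every element of A is in B.
Elements in A not in B: {7, 9, 28}
So A ⊄ B.

No, A ⊄ B


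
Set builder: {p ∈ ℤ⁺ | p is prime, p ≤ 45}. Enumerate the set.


Checking each candidate:
Condition: primes ≤ 45
Result = {2, 3, 5, 7, 11, 13, 17, 19, 23, 29, 31, 37, 41, 43}

{2, 3, 5, 7, 11, 13, 17, 19, 23, 29, 31, 37, 41, 43}


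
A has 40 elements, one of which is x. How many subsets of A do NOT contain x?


Subsets of A avoiding x are subsets of A \ {x}, which has 39 elements.
Count = 2^(n-1) = 2^39
= 549755813888

Number of subsets avoiding x = 549755813888


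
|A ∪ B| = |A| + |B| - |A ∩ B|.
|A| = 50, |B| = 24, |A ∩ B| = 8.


|A ∪ B| = |A| + |B| - |A ∩ B|
= 50 + 24 - 8
= 66

|A ∪ B| = 66


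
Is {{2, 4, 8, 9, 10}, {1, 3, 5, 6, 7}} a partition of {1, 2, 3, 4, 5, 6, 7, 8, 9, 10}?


A partition requires: (1) non-empty parts, (2) pairwise disjoint, (3) union = U
Parts: {2, 4, 8, 9, 10}, {1, 3, 5, 6, 7}
Union of parts: {1, 2, 3, 4, 5, 6, 7, 8, 9, 10}
U = {1, 2, 3, 4, 5, 6, 7, 8, 9, 10}
All non-empty? True
Pairwise disjoint? True
Covers U? True

Yes, valid partition


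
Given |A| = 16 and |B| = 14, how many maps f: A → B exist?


Each of |A| = 16 inputs maps to any of |B| = 14 outputs.
# functions = |B|^|A| = 14^16
= 2177953337809371136

Number of functions = 2177953337809371136


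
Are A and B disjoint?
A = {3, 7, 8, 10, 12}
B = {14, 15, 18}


Disjoint means A ∩ B = ∅.
A ∩ B = ∅
A ∩ B = ∅, so A and B are disjoint.

Yes, A and B are disjoint


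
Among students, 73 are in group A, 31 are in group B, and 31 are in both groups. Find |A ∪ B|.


|A ∪ B| = |A| + |B| - |A ∩ B|
= 73 + 31 - 31
= 73

|A ∪ B| = 73


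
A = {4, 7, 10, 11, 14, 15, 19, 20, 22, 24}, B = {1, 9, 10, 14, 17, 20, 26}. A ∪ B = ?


A ∪ B = all elements in A or B (or both)
A = {4, 7, 10, 11, 14, 15, 19, 20, 22, 24}
B = {1, 9, 10, 14, 17, 20, 26}
A ∪ B = {1, 4, 7, 9, 10, 11, 14, 15, 17, 19, 20, 22, 24, 26}

A ∪ B = {1, 4, 7, 9, 10, 11, 14, 15, 17, 19, 20, 22, 24, 26}


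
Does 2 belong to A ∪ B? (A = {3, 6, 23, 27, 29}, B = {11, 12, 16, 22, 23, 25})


A = {3, 6, 23, 27, 29}, B = {11, 12, 16, 22, 23, 25}
A ∪ B = all elements in A or B
A ∪ B = {3, 6, 11, 12, 16, 22, 23, 25, 27, 29}
Checking if 2 ∈ A ∪ B
2 is not in A ∪ B → False

2 ∉ A ∪ B


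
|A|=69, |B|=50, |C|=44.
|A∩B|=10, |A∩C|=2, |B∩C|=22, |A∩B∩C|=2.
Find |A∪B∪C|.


|A∪B∪C| = |A|+|B|+|C| - |A∩B|-|A∩C|-|B∩C| + |A∩B∩C|
= 69+50+44 - 10-2-22 + 2
= 163 - 34 + 2
= 131

|A ∪ B ∪ C| = 131


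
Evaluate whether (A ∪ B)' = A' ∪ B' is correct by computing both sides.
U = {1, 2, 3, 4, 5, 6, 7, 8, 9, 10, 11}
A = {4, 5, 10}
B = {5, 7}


LHS: A ∪ B = {4, 5, 7, 10}
(A ∪ B)' = U \ (A ∪ B) = {1, 2, 3, 6, 8, 9, 11}
A' = {1, 2, 3, 6, 7, 8, 9, 11}, B' = {1, 2, 3, 4, 6, 8, 9, 10, 11}
Claimed RHS: A' ∪ B' = {1, 2, 3, 4, 6, 7, 8, 9, 10, 11}
Identity is INVALID: LHS = {1, 2, 3, 6, 8, 9, 11} but the RHS claimed here equals {1, 2, 3, 4, 6, 7, 8, 9, 10, 11}. The correct form is (A ∪ B)' = A' ∩ B'.

Identity is invalid: (A ∪ B)' = {1, 2, 3, 6, 8, 9, 11} but A' ∪ B' = {1, 2, 3, 4, 6, 7, 8, 9, 10, 11}. The correct De Morgan law is (A ∪ B)' = A' ∩ B'.


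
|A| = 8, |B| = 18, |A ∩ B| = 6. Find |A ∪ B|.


|A ∪ B| = |A| + |B| - |A ∩ B|
= 8 + 18 - 6
= 20

|A ∪ B| = 20


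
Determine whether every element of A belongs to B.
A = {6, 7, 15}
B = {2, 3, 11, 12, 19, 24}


A ⊆ B means every element of A is in B.
Elements in A not in B: {6, 7, 15}
So A ⊄ B.

No, A ⊄ B


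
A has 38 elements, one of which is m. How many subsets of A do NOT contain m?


Subsets of A avoiding m are subsets of A \ {m}, which has 37 elements.
Count = 2^(n-1) = 2^37
= 137438953472

Number of subsets avoiding m = 137438953472


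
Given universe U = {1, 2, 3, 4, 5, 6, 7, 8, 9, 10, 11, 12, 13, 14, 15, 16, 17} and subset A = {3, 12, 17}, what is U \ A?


Aᶜ = U \ A = elements in U but not in A
U = {1, 2, 3, 4, 5, 6, 7, 8, 9, 10, 11, 12, 13, 14, 15, 16, 17}
A = {3, 12, 17}
Aᶜ = {1, 2, 4, 5, 6, 7, 8, 9, 10, 11, 13, 14, 15, 16}

Aᶜ = {1, 2, 4, 5, 6, 7, 8, 9, 10, 11, 13, 14, 15, 16}


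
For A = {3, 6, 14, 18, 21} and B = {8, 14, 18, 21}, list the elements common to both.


A ∩ B = elements in both A and B
A = {3, 6, 14, 18, 21}
B = {8, 14, 18, 21}
A ∩ B = {14, 18, 21}

A ∩ B = {14, 18, 21}


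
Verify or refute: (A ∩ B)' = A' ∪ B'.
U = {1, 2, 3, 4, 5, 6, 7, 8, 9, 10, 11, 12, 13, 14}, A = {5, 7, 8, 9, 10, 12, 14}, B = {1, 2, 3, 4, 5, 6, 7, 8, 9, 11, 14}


LHS: A ∩ B = {5, 7, 8, 9, 14}
(A ∩ B)' = U \ (A ∩ B) = {1, 2, 3, 4, 6, 10, 11, 12, 13}
A' = {1, 2, 3, 4, 6, 11, 13}, B' = {10, 12, 13}
Claimed RHS: A' ∪ B' = {1, 2, 3, 4, 6, 10, 11, 12, 13}
Identity is VALID: LHS = RHS = {1, 2, 3, 4, 6, 10, 11, 12, 13} ✓

Identity is valid. (A ∩ B)' = A' ∪ B' = {1, 2, 3, 4, 6, 10, 11, 12, 13}


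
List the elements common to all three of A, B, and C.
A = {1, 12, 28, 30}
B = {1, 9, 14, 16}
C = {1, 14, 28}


A ∩ B = {1}
(A ∩ B) ∩ C = {1}

A ∩ B ∩ C = {1}


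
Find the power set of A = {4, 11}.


|A| = 2, so |P(A)| = 2^2 = 4
Enumerate subsets by cardinality (0 to 2):
∅, {4}, {11}, {4, 11}

P(A) has 4 subsets: ∅, {4}, {11}, {4, 11}


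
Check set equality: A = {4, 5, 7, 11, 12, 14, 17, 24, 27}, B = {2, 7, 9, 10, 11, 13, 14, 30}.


Two sets are equal iff they have exactly the same elements.
A = {4, 5, 7, 11, 12, 14, 17, 24, 27}
B = {2, 7, 9, 10, 11, 13, 14, 30}
Differences: {2, 4, 5, 9, 10, 12, 13, 17, 24, 27, 30}
A ≠ B

No, A ≠ B


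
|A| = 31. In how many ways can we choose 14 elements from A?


C(n,k) = n! / (k!(n-k)!)
C(31,14) = 31! / (14!17!)
= 265182525

C(31,14) = 265182525


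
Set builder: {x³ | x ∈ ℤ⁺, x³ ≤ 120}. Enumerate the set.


Checking each candidate:
Condition: positive perfect cubes ≤ 120
Result = {1, 8, 27, 64}

{1, 8, 27, 64}


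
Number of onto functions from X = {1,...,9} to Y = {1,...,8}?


n = |X| = 9, k = |Y| = 8. Surjections via inclusion-exclusion:
S(n,k) = Σ(-1)^i × C(k,i) × (k-i)^n, i=0 to k
i=0: (-1)^0×C(8,0)×8^9 = 134217728
i=1: (-1)^1×C(8,1)×7^9 = -322828856
i=2: (-1)^2×C(8,2)×6^9 = 282175488
i=3: (-1)^3×C(8,3)×5^9 = -109375000
i=4: (-1)^4×C(8,4)×4^9 = 18350080
i=5: (-1)^5×C(8,5)×3^9 = -1102248
i=6: (-1)^6×C(8,6)×2^9 = 14336
i=7: (-1)^7×C(8,7)×1^9 = -8
i=8: (-1)^8×C(8,8)×0^9 = 0
Total = 1451520

Number of surjections = 1451520


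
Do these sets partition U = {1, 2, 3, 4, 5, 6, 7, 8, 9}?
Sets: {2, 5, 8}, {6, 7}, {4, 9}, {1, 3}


A partition requires: (1) non-empty parts, (2) pairwise disjoint, (3) union = U
Parts: {2, 5, 8}, {6, 7}, {4, 9}, {1, 3}
Union of parts: {1, 2, 3, 4, 5, 6, 7, 8, 9}
U = {1, 2, 3, 4, 5, 6, 7, 8, 9}
All non-empty? True
Pairwise disjoint? True
Covers U? True

Yes, valid partition


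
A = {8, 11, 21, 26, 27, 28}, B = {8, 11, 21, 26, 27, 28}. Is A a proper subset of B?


A ⊂ B requires: A ⊆ B AND A ≠ B.
A ⊆ B? Yes
A = B? Yes
A = B, so A is not a PROPER subset.

No, A is not a proper subset of B


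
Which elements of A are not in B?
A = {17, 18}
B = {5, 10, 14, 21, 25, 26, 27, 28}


A \ B = elements in A but not in B
A = {17, 18}
B = {5, 10, 14, 21, 25, 26, 27, 28}
Remove from A any elements in B
A \ B = {17, 18}

A \ B = {17, 18}


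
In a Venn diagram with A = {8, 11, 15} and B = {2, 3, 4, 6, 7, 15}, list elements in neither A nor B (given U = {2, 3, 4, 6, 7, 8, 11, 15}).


A = {8, 11, 15}
B = {2, 3, 4, 6, 7, 15}
Region: in neither A nor B (given U = {2, 3, 4, 6, 7, 8, 11, 15})
Elements: ∅

Elements in neither A nor B (given U = {2, 3, 4, 6, 7, 8, 11, 15}): ∅


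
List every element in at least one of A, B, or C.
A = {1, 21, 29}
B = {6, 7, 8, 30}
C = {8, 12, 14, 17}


A ∪ B = {1, 6, 7, 8, 21, 29, 30}
(A ∪ B) ∪ C = {1, 6, 7, 8, 12, 14, 17, 21, 29, 30}

A ∪ B ∪ C = {1, 6, 7, 8, 12, 14, 17, 21, 29, 30}


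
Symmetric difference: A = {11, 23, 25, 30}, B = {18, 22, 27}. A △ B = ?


A △ B = (A \ B) ∪ (B \ A) = elements in exactly one of A or B
A \ B = {11, 23, 25, 30}
B \ A = {18, 22, 27}
A △ B = {11, 18, 22, 23, 25, 27, 30}

A △ B = {11, 18, 22, 23, 25, 27, 30}


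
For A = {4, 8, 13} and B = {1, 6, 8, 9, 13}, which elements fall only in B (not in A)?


A = {4, 8, 13}
B = {1, 6, 8, 9, 13}
Region: only in B (not in A)
Elements: {1, 6, 9}

Elements only in B (not in A): {1, 6, 9}


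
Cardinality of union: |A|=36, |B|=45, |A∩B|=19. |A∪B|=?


|A ∪ B| = |A| + |B| - |A ∩ B|
= 36 + 45 - 19
= 62

|A ∪ B| = 62


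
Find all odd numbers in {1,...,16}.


Checking each candidate:
Condition: odd numbers in {1,...,16}
Result = {1, 3, 5, 7, 9, 11, 13, 15}

{1, 3, 5, 7, 9, 11, 13, 15}


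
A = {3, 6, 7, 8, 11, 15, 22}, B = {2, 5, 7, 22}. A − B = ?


A \ B = elements in A but not in B
A = {3, 6, 7, 8, 11, 15, 22}
B = {2, 5, 7, 22}
Remove from A any elements in B
A \ B = {3, 6, 8, 11, 15}

A \ B = {3, 6, 8, 11, 15}


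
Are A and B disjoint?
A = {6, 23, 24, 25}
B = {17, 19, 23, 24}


Disjoint means A ∩ B = ∅.
A ∩ B = {23, 24}
A ∩ B ≠ ∅, so A and B are NOT disjoint.

No, A and B are not disjoint (A ∩ B = {23, 24})


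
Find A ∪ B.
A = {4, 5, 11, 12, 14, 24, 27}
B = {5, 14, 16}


A ∪ B = all elements in A or B (or both)
A = {4, 5, 11, 12, 14, 24, 27}
B = {5, 14, 16}
A ∪ B = {4, 5, 11, 12, 14, 16, 24, 27}

A ∪ B = {4, 5, 11, 12, 14, 16, 24, 27}


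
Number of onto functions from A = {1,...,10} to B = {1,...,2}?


n = |A| = 10, k = |B| = 2. Surjections via inclusion-exclusion:
S(n,k) = Σ(-1)^i × C(k,i) × (k-i)^n, i=0 to k
i=0: (-1)^0×C(2,0)×2^10 = 1024
i=1: (-1)^1×C(2,1)×1^10 = -2
i=2: (-1)^2×C(2,2)×0^10 = 0
Total = 1022

Number of surjections = 1022


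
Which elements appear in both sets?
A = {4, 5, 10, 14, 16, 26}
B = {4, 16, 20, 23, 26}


A ∩ B = elements in both A and B
A = {4, 5, 10, 14, 16, 26}
B = {4, 16, 20, 23, 26}
A ∩ B = {4, 16, 26}

A ∩ B = {4, 16, 26}


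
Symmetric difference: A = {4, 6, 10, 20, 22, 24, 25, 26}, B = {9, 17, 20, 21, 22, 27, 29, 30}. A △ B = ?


A △ B = (A \ B) ∪ (B \ A) = elements in exactly one of A or B
A \ B = {4, 6, 10, 24, 25, 26}
B \ A = {9, 17, 21, 27, 29, 30}
A △ B = {4, 6, 9, 10, 17, 21, 24, 25, 26, 27, 29, 30}

A △ B = {4, 6, 9, 10, 17, 21, 24, 25, 26, 27, 29, 30}


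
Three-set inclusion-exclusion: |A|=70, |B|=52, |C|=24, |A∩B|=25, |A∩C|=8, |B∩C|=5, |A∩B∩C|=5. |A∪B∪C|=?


|A∪B∪C| = |A|+|B|+|C| - |A∩B|-|A∩C|-|B∩C| + |A∩B∩C|
= 70+52+24 - 25-8-5 + 5
= 146 - 38 + 5
= 113

|A ∪ B ∪ C| = 113


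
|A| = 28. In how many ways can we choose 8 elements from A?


C(n,k) = n! / (k!(n-k)!)
C(28,8) = 28! / (8!20!)
= 3108105

C(28,8) = 3108105


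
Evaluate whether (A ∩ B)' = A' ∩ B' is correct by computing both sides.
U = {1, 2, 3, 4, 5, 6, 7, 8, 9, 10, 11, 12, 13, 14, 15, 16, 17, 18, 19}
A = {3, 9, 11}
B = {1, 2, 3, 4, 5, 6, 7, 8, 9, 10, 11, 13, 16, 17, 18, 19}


LHS: A ∩ B = {3, 9, 11}
(A ∩ B)' = U \ (A ∩ B) = {1, 2, 4, 5, 6, 7, 8, 10, 12, 13, 14, 15, 16, 17, 18, 19}
A' = {1, 2, 4, 5, 6, 7, 8, 10, 12, 13, 14, 15, 16, 17, 18, 19}, B' = {12, 14, 15}
Claimed RHS: A' ∩ B' = {12, 14, 15}
Identity is INVALID: LHS = {1, 2, 4, 5, 6, 7, 8, 10, 12, 13, 14, 15, 16, 17, 18, 19} but the RHS claimed here equals {12, 14, 15}. The correct form is (A ∩ B)' = A' ∪ B'.

Identity is invalid: (A ∩ B)' = {1, 2, 4, 5, 6, 7, 8, 10, 12, 13, 14, 15, 16, 17, 18, 19} but A' ∩ B' = {12, 14, 15}. The correct De Morgan law is (A ∩ B)' = A' ∪ B'.


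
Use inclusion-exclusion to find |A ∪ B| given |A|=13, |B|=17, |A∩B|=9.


|A ∪ B| = |A| + |B| - |A ∩ B|
= 13 + 17 - 9
= 21

|A ∪ B| = 21


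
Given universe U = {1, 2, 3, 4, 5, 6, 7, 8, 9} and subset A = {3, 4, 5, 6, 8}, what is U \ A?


Aᶜ = U \ A = elements in U but not in A
U = {1, 2, 3, 4, 5, 6, 7, 8, 9}
A = {3, 4, 5, 6, 8}
Aᶜ = {1, 2, 7, 9}

Aᶜ = {1, 2, 7, 9}


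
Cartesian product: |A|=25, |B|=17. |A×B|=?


|A × B| = |A| × |B|
= 25 × 17
= 425

|A × B| = 425


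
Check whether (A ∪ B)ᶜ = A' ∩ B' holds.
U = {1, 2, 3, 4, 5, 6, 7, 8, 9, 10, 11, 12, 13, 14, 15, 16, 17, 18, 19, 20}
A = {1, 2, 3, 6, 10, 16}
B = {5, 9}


LHS: A ∪ B = {1, 2, 3, 5, 6, 9, 10, 16}
(A ∪ B)' = U \ (A ∪ B) = {4, 7, 8, 11, 12, 13, 14, 15, 17, 18, 19, 20}
A' = {4, 5, 7, 8, 9, 11, 12, 13, 14, 15, 17, 18, 19, 20}, B' = {1, 2, 3, 4, 6, 7, 8, 10, 11, 12, 13, 14, 15, 16, 17, 18, 19, 20}
Claimed RHS: A' ∩ B' = {4, 7, 8, 11, 12, 13, 14, 15, 17, 18, 19, 20}
Identity is VALID: LHS = RHS = {4, 7, 8, 11, 12, 13, 14, 15, 17, 18, 19, 20} ✓

Identity is valid. (A ∪ B)' = A' ∩ B' = {4, 7, 8, 11, 12, 13, 14, 15, 17, 18, 19, 20}
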